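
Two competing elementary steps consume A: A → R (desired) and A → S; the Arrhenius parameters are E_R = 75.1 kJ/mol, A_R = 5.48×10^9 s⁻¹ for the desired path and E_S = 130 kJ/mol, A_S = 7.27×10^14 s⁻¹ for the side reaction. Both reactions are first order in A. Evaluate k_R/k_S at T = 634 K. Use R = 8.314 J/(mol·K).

k_R/k_S = (A_R/A_S)·exp[−(E_R−E_S)/(RT)] = (A_R/A_S)·exp[(E_S−E_R)/(RT)].
(E_S−E_R)/(RT) = (130−75.1)×10³/(8.314×634) = 54900/5271 = 10.42.
k_R/k_S = (5.48×10^9/7.27×10^14)·exp(10.42) = 7.538×10^-6 × 33367 = 0.252.

0.252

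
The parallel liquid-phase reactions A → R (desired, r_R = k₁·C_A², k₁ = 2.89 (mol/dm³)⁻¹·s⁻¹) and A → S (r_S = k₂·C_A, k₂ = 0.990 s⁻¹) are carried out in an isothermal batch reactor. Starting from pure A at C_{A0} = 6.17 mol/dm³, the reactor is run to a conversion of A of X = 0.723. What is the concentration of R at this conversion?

4.07 mol/dm³

C_A = C_{A0}(1−X) = 1.709 mol/dm³.
Along a PFR/batch, dC_S/dC_A = −r_S/(r_R+r_S) = −k₂/(k₂+k₁·C_A).
Integrating from C_{A0} to C_A: C_S = (0.990/2.89)·ln[(0.990+2.89·6.17)/(0.990+2.89·1.71)] = 0.3426·ln(18.82/5.929) = 0.3957 mol/dm³.
Then C_R = (C_{A0}−C_A) − C_S = 4.461 − 0.3957 = 4.065 mol/dm³.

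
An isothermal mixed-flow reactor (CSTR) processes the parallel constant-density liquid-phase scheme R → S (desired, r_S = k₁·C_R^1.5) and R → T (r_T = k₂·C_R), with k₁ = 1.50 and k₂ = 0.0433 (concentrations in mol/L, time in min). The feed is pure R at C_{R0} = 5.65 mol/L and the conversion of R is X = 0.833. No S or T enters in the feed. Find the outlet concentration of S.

4.57 mol/L

Exit C_R = C_{R0}(1−X) = 5.65×0.167 = 0.9436 mol/L.
A CSTR operates uniformly at the exit composition, giving r_S = 1.375 and r_T = 0.04086 (each k·C_R^n at C_R = 0.9436).
Fraction of consumed R going to S: r_S/(r_S+r_T) = 0.9711.
C_S = 0.9711·C_{R0}·X = 0.9711×5.65×0.833 = 4.57 mol/L.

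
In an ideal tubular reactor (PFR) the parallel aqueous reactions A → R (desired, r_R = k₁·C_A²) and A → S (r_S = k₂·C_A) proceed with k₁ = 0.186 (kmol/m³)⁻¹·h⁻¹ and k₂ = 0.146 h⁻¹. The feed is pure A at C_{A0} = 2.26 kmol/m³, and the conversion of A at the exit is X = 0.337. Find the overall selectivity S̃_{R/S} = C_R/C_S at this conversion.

C_A = C_{A0}(1−X) = 1.498 kmol/m³.
Along a PFR/batch, dC_S/dC_A = −r_S/(r_R+r_S) = −k₂/(k₂+k₁·C_A).
Integrating from C_{A0} to C_A: C_S = (0.146/0.186)·ln[(0.146+0.186·2.26)/(0.146+0.186·1.50)] = 0.7849·ln(0.5664/0.4247) = 0.2259 kmol/m³.
Then C_R = (C_{A0}−C_A) − C_S = 0.7616 − 0.2259 = 0.5357 kmol/m³.
S̃_{R/S} = C_R/C_S = 0.5357/0.2259 = 2.37.

2.37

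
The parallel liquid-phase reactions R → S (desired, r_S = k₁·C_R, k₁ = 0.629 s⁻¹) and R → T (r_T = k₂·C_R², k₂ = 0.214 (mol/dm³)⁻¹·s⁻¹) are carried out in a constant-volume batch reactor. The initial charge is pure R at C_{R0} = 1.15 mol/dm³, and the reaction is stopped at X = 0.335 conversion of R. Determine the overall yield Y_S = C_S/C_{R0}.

C_R = C_{R0}(1−X) = 0.7647 mol/dm³.
Along a PFR/batch, dC_S/dC_R = −r_S/(r_S+r_T) = −k₁/(k₁+k₂·C_R).
Integrating from C_{R0} to C_R: C_S = (0.629/0.214)·ln[(0.629+0.214·1.15)/(0.629+0.214·0.765)] = 2.939·ln(0.8751/0.7927) = 0.2908 mol/dm³.
Y_S = C_S/C_{R0} = 0.2908/1.15 = 0.253.

0.253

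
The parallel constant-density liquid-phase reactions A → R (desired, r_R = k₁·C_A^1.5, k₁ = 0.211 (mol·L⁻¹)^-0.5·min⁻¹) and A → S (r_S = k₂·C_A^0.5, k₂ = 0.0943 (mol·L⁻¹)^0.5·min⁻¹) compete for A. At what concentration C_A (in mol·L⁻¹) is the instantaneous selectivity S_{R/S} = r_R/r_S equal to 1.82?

0.813 mol·L⁻¹

S_{R/S} = (k₁/k₂)·C_A ⇒ C_A = S·k₂/k₁.
= 1.82×0.0943/0.211 = 0.813 mol·L⁻¹.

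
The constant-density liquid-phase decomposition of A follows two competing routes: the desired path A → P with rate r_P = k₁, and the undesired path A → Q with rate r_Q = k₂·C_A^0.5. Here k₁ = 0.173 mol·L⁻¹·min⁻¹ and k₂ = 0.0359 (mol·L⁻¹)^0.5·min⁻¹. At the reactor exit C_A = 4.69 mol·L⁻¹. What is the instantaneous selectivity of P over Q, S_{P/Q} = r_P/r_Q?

2.23

S_{P/Q} = r_P/r_Q = (k₁)/(k₂·C_A^0.5) = (k₁/k₂)·C_A^-0.5.
= (0.173) / (0.0359×4.690^0.5) = 0.1730/0.07775 = 2.23.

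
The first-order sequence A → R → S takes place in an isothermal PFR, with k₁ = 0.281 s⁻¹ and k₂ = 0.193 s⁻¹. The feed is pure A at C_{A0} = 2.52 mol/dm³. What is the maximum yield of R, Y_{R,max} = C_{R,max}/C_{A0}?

0.439

For a first-order series the maximum intermediate yield is C_{R,max}/C_{A0} = (k₁/k₂)^[k₂/(k₂−k₁)].
= (0.281/0.193)^(0.193/(0.193−0.281)) = (1.456)^(-2.193) = 0.4387.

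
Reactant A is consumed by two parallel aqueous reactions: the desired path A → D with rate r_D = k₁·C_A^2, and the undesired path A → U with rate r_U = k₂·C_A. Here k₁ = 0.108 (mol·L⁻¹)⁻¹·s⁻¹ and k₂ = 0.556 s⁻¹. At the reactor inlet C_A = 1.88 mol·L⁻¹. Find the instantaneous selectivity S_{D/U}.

0.365

S_{D/U} = r_D/r_U = (k₁·C_A^2)/(k₂·C_A) = (k₁/k₂)·C_A.
= (0.108×1.880^2) / (0.556×1.880) = 0.3817/1.045 = 0.365.
Since the desired path is higher order in A, keeping C_A high (PFR or concentrated feed) favours D.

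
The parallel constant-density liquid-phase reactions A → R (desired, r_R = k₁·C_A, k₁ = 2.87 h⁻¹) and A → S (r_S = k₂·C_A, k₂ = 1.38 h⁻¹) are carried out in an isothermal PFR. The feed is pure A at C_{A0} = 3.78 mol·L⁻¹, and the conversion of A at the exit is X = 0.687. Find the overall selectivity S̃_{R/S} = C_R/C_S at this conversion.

2.08

C_A = C_{A0}(1−X) = 1.183 mol·L⁻¹.
Both paths are first order in A, so the instantaneous fraction to R is constant: dC_R/d(−C_A) = k₁/(k₁+k₂) = 0.6753.
C_R = 0.6753·(C_{A0}−C_A) = 0.6753×2.597 = 1.75 mol·L⁻¹.
C_S = (C_{A0}−C_A)−C_R = 0.8432 mol·L⁻¹; S̃_{R/S} = 1.754/0.8432 = 2.08.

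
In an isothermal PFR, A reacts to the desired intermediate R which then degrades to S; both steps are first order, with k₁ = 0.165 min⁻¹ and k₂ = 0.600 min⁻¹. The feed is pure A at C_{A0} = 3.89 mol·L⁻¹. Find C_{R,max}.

0.656 mol·L⁻¹

At the optimum, C_{R,max}/C_{A0} = (k₁/k₂)^[k₂/(k₂−k₁)].
= (0.165/0.600)^(0.600/(0.600−0.165)) = (0.2750)^(1.379) = 0.1685.
C_{R,max} = 0.1685×3.89 = 0.656 mol·L⁻¹.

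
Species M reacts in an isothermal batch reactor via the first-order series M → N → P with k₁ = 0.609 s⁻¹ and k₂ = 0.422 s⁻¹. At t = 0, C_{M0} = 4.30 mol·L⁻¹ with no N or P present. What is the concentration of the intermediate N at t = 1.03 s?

1.59 mol·L⁻¹

The intermediate concentration in a first-order A→B→C sequence is C_N = k₁C_{M0}(e^(−k₁t) − e^(−k₂t))/(k₂−k₁).
e^(−k₁t) = e^(−0.609×1.03) = e^(−0.6273) = 0.5340; e^(−k₂t) = e^(−0.4347) = 0.6475.
C_N = 0.609×4.30/(0.422−0.609) × (0.5340−0.6475) = (-14.00)×(-0.1134) = 1.589 mol·L⁻¹.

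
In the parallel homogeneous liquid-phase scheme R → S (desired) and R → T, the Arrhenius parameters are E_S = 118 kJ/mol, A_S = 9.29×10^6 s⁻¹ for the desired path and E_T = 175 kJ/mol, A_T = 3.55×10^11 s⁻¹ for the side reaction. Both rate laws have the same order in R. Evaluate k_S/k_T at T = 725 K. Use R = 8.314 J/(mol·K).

With equal orders, S_{S/T} = k_S/k_T = (A_S/A_T)·exp[(E_T−E_S)/(RT)].
(E_T−E_S)/(RT) = (175−118)×10³/(8.314×725) = 57000/6028 = 9.456.
k_S/k_T = (9.29×10^6/3.55×10^11)·exp(9.456) = 2.617×10^-5 × 12790 = 0.335.

0.335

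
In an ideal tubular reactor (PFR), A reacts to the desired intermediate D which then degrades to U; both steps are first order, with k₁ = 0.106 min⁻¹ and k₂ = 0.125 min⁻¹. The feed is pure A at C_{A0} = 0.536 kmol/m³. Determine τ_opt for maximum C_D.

8.68 min

For first-order series the maximum of C_D occurs at τ_opt = ln(k₂/k₁)/(k₂−k₁).
= ln(0.125/0.106)/(0.125−0.106) = ln(1.179)/0.01900 = 0.1649/0.01900 = 8.68 min.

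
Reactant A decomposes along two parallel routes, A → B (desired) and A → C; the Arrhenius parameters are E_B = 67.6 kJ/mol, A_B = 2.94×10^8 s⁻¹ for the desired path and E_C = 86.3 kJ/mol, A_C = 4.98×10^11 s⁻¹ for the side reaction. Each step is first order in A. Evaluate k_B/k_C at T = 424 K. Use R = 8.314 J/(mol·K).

Since both paths have the same order in A, the concentration cancels and S_{B/C} = k_B/k_C = (A_B/A_C)·exp[(E_C−E_B)/(RT)].
(E_C−E_B)/(RT) = (86.3−67.6)×10³/(8.314×424) = 18700/3525 = 5.305.
k_B/k_C = (2.94×10^8/4.98×10^11)·exp(5.305) = 5.904×10^-4 × 201.3 = 0.119.
Since E_B < E_C, lowering the temperature improves selectivity toward B.

0.119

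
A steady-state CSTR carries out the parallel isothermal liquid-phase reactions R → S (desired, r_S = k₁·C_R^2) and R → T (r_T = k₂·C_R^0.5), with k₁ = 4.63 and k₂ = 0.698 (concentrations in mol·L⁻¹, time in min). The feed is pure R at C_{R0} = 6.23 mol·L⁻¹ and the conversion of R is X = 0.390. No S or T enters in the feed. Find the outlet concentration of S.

Exit C_R = C_{R0}(1−X) = 6.23×0.610 = 3.800 mol·L⁻¹.
Rates in a CSTR are evaluated at the outlet concentration: r_S = 4.63×3.800^2 = 66.87, r_T = 0.698×3.800^0.5 = 1.361.
Fraction of consumed R going to S: r_S/(r_S+r_T) = 0.9801.
C_S = 0.9801·C_{R0}·X = 0.9801×6.23×0.390 = 2.38 mol·L⁻¹.

2.38 mol·L⁻¹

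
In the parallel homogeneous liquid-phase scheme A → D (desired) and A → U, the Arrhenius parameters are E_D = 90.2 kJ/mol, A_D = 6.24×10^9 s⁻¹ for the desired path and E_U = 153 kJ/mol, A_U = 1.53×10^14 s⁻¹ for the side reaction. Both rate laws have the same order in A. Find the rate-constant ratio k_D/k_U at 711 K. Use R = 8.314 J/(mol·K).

1.68

With equal orders, S_{D/U} = k_D/k_U = (A_D/A_U)·exp[(E_U−E_D)/(RT)].
(E_U−E_D)/(RT) = (153−90.2)×10³/(8.314×711) = 62800/5911 = 10.62.
k_D/k_U = (6.24×10^9/1.53×10^14)·exp(10.62) = 4.078×10^-5 × 41102 = 1.68.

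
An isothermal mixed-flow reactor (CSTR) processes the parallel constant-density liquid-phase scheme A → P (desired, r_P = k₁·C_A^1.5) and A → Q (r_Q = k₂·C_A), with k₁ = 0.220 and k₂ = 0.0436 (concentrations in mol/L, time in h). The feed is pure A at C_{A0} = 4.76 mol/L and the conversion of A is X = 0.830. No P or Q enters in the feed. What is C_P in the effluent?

Exit C_A = C_{A0}(1−X) = 4.76×0.170 = 0.8092 mol/L.
Rates in a CSTR are evaluated at the outlet concentration: r_P = 0.220×0.8092^1.5 = 0.1601, r_Q = 0.0436×0.8092 = 0.03528.
Fraction of consumed A going to P: r_P/(r_P+r_Q) = 0.8195.
C_P = 0.8195·C_{A0}·X = 0.8195×4.76×0.830 = 3.24 mol/L.

3.24 mol/L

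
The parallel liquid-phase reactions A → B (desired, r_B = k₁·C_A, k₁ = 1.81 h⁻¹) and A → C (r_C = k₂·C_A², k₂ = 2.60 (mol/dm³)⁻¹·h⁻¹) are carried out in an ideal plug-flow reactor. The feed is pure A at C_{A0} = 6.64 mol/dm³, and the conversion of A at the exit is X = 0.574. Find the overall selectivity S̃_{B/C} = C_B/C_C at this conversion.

0.155

C_A = C_{A0}(1−X) = 2.829 mol/dm³.
Along a PFR/batch, dC_B/dC_A = −r_B/(r_B+r_C) = −k₁/(k₁+k₂·C_A).
Integrating from C_{A0} to C_A: C_B = (1.81/2.60)·ln[(1.81+2.60·6.64)/(1.81+2.60·2.83)] = 0.6962·ln(19.07/9.164) = 0.5103 mol/dm³.
C_C = (C_{A0}−C_A)−C_B = 3.301 mol/dm³; S̃_{B/C} = 0.5103/3.301 = 0.155.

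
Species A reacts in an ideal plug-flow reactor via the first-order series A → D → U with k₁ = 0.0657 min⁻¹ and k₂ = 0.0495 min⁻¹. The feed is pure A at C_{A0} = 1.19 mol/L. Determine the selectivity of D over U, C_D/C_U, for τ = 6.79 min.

Solving the coupled first-order balances gives C_D(τ) = [k₁/(k₂−k₁)]·C_{A0}·(e^(−k₁τ) − e^(−k₂τ)).
e^(−k₁τ) = e^(−0.0657×6.79) = e^(−0.4461) = 0.6401; e^(−k₂τ) = e^(−0.3361) = 0.7145.
C_D = 0.0657×1.19/(0.0495−0.0657) × (0.6401−0.7145) = (-4.826)×(-0.07443) = 0.3592 mol/L.
C_A = C_{A0}e^(−k₁τ) = 0.7617 mol/L, so C_U = C_{A0}−C_A−C_D = 0.06905 mol/L; C_D/C_U = 5.20.

5.20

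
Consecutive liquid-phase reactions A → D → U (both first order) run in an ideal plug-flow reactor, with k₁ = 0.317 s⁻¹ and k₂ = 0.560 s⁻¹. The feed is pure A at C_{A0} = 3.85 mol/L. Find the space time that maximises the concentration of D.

2.34 s

Setting dC_D/dτ = 0 gives τ_opt = ln(k₂/k₁)/(k₂−k₁).
= ln(0.560/0.317)/(0.560−0.317) = ln(1.767)/0.2430 = 0.5690/0.2430 = 2.34 s.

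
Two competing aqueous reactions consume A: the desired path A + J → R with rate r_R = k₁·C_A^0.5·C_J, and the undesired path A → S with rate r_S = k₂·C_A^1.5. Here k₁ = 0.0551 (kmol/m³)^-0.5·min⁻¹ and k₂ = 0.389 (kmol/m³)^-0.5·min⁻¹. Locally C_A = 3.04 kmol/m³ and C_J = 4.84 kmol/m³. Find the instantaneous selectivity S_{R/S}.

0.226

S_{R/S} = r_R/r_S = (k₁·C_A^0.5·C_J)/(k₂·C_A^1.5) = (k₁/k₂)·C_A⁻¹·C_J.
= (0.0551×3.040^0.5×4.840) / (0.389×3.040^1.5) = 0.4650/2.062 = 0.226.
The undesired path is higher order in A, so low C_A (CSTR or dilute feed) favours R.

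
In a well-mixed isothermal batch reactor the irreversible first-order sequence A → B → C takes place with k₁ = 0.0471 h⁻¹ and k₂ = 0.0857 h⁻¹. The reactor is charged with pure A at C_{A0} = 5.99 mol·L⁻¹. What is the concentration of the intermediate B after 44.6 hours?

0.735 mol·L⁻¹

For first-order series with pure A initially, C_B(t) = k₁C_{A0}/(k₂−k₁)·(e^(−k₁t) − e^(−k₂t)).
e^(−k₁t) = e^(−0.0471×44.6) = e^(−2.101) = 0.1224; e^(−k₂t) = e^(−3.822) = 0.02188.
C_B = 0.0471×5.99/(0.0857−0.0471) × (0.1224−0.02188) = 7.309×0.1005 = 0.7345 mol·L⁻¹.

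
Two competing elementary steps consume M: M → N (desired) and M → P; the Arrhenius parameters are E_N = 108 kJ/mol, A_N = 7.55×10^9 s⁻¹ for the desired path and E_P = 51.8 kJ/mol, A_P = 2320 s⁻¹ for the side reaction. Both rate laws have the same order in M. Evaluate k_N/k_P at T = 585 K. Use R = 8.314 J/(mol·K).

k_N/k_P = (A_N/A_P)·exp[−(E_N−E_P)/(RT)] = (A_N/A_P)·exp[(E_P−E_N)/(RT)].
(E_P−E_N)/(RT) = (51.8−108)×10³/(8.314×585) = -56200/4864 = -11.56.
k_N/k_P = (7.55×10^9/2320)·exp(-11.56) = 3.254×10^6 × 9.588×10^-6 = 31.2.

31.2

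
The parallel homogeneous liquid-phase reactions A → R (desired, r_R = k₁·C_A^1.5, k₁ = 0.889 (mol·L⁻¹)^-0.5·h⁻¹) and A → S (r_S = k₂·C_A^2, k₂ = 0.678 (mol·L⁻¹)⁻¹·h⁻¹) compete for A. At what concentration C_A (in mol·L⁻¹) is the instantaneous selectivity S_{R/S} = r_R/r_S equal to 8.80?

0.0222 mol·L⁻¹

S_{R/S} = (k₁/k₂)·C_A^-0.5 ⇒ C_A = (S·k₂/k₁)^(-2).
= (8.80×0.678/0.889)^(-2) = (6.711)^(-2) = 0.0222 mol·L⁻¹.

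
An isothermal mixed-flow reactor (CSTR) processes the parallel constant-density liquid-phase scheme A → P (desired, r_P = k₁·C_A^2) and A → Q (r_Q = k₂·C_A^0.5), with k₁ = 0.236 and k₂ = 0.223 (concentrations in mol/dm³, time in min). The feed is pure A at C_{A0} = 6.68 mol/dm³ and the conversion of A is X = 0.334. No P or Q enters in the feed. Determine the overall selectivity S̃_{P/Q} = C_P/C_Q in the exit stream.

Exit C_A = C_{A0}(1−X) = 6.68×0.666 = 4.449 mol/dm³.
A CSTR operates uniformly at the exit composition, giving r_P = 4.671 and r_Q = 0.4704 (each k·C_A^n at C_A = 4.449).
Overall selectivity = C_P/C_Q = r_Pτ/(r_Qτ) = r_P/r_Q = 9.93.

9.93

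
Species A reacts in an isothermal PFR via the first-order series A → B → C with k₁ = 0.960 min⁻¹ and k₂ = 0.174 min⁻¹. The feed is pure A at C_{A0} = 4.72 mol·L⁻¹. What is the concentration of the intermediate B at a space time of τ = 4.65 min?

Solving the coupled first-order balances gives C_B(τ) = [k₁/(k₂−k₁)]·C_{A0}·(e^(−k₁τ) − e^(−k₂τ)).
e^(−k₁τ) = e^(−0.960×4.65) = e^(−4.464) = 0.01152; e^(−k₂τ) = e^(−0.8091) = 0.4453.
C_B = 0.960×4.72/(0.174−0.960) × (0.01152−0.4453) = (-5.765)×(-0.4337) = 2.500 mol·L⁻¹.

2.50 mol·L⁻¹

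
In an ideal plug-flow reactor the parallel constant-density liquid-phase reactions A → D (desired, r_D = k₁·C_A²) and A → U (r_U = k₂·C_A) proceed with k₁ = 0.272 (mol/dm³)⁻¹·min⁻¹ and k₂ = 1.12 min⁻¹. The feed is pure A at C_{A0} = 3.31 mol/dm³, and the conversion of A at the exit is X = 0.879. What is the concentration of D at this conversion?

0.863 mol/dm³

C_A = C_{A0}(1−X) = 0.4005 mol/dm³.
Along a PFR/batch, dC_U/dC_A = −r_U/(r_D+r_U) = −k₂/(k₂+k₁·C_A).
Integrating from C_{A0} to C_A: C_U = (1.12/0.272)·ln[(1.12+0.272·3.31)/(1.12+0.272·0.401)] = 4.118·ln(2.020/1.229) = 2.047 mol/dm³.
Then C_D = (C_{A0}−C_A) − C_U = 2.909 − 2.047 = 0.8626 mol/dm³.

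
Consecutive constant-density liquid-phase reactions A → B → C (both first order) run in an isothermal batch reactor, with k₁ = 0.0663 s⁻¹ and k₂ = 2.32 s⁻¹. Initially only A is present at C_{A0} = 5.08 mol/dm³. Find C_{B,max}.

Evaluating C_B at t_opt = ln(k₂/k₁)/(k₂−k₁) gives C_{B,max}/C_{A0} = (k₁/k₂)^[k₂/(k₂−k₁)].
= (0.0663/2.32)^(2.32/(2.32−0.0663)) = (0.02858)^(1.029) = 0.02574.
C_{B,max} = 0.02574×5.08 = 0.131 mol/dm³.

0.131 mol/dm³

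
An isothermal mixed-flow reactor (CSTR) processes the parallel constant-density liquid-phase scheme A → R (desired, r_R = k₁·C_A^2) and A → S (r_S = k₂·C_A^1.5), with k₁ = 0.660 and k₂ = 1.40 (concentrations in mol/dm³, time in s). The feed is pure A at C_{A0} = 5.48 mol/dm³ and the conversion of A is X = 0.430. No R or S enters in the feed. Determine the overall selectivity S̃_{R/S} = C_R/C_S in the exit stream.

Exit C_A = C_{A0}(1−X) = 5.48×0.570 = 3.124 mol/dm³.
A CSTR operates uniformly at the exit composition, giving r_R = 6.440 and r_S = 7.729 (each k·C_A^n at C_A = 3.124).
Overall selectivity = C_R/C_S = r_Rτ/(r_Sτ) = r_R/r_S = 0.833.

0.833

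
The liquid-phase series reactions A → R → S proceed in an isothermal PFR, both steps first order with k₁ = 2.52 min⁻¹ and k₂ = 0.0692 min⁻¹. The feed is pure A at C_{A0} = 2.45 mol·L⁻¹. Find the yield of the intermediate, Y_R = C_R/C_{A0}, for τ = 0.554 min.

The intermediate concentration in a first-order A→B→C sequence is C_R = k₁C_{A0}(e^(−k₁τ) − e^(−k₂τ))/(k₂−k₁).
e^(−k₁τ) = e^(−2.52×0.554) = e^(−1.396) = 0.2476; e^(−k₂τ) = e^(−0.03834) = 0.9624.
C_R = 2.52×2.45/(0.0692−2.52) × (0.2476−0.9624) = (-2.519)×(-0.7148) = 1.801 mol·L⁻¹.
Y_R = C_R/C_{A0} = 1.801/2.45 = 0.735.

0.735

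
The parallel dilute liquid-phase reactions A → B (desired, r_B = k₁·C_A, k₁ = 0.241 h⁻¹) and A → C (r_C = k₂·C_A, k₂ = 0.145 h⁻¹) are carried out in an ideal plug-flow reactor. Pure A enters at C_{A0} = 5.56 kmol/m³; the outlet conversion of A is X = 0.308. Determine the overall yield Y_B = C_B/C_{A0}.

C_A = C_{A0}(1−X) = 3.848 kmol/m³.
Both paths are first order in A, so the instantaneous fraction to B is constant: dC_B/d(−C_A) = k₁/(k₁+k₂) = 0.6244.
C_B = 0.6244·(C_{A0}−C_A) = 0.6244×1.712 = 1.07 kmol/m³.
Y_B = C_B/C_{A0} = 1.069/5.56 = 0.192.

0.192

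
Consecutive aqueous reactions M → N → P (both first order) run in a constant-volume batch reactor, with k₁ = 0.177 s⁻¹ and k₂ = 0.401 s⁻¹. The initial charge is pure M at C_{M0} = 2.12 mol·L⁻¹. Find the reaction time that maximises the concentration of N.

3.65 s

The intermediate peaks when r₁ = r₂, i.e. k₁e^(−k₁t) = k₂e^(−k₂t), giving t_opt = ln(k₂/k₁)/(k₂−k₁).
= ln(0.401/0.177)/(0.401−0.177) = ln(2.266)/0.2240 = 0.8178/0.2240 = 3.65 s.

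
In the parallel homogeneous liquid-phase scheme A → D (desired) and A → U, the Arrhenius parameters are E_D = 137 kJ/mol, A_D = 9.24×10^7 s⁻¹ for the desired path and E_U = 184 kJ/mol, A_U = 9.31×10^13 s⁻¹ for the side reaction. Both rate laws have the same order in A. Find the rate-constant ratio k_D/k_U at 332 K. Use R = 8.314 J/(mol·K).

24.6

k_D/k_U = (A_D/A_U)·exp[−(E_D−E_U)/(RT)] = (A_D/A_U)·exp[(E_U−E_D)/(RT)].
(E_U−E_D)/(RT) = (184−137)×10³/(8.314×332) = 47000/2760 = 17.03.
k_D/k_U = (9.24×10^7/9.31×10^13)·exp(17.03) = 9.925×10^-7 × 2.483×10^7 = 24.6.
Since E_D < E_U, lowering the temperature improves selectivity toward D.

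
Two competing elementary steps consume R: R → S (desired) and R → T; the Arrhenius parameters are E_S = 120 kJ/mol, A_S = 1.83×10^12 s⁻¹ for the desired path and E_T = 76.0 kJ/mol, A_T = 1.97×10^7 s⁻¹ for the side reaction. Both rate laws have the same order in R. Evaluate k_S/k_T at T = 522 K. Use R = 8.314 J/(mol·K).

3.67

Since both paths have the same order in R, the concentration cancels and S_{S/T} = k_S/k_T = (A_S/A_T)·exp[(E_T−E_S)/(RT)].
(E_T−E_S)/(RT) = (76.0−120)×10³/(8.314×522) = -44000/4340 = -10.14.
k_S/k_T = (1.83×10^12/1.97×10^7)·exp(-10.14) = 92893 × 3.953×10^-5 = 3.67.
Since E_S > E_T, raising the temperature improves selectivity toward S.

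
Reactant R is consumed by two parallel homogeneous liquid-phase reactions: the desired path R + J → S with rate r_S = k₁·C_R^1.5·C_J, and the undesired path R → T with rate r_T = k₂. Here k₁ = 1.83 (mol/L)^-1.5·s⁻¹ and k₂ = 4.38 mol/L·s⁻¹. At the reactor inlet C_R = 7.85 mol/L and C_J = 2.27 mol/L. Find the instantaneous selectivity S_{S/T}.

S_{S/T} = r_S/r_T = (k₁·C_R^1.5·C_J)/(k₂) = (k₁/k₂)·C_R^1.5·C_J.
= (1.83×7.850^1.5×2.270) / (4.38) = 91.37/4.380 = 20.9.
Since the desired path is higher order in R, keeping C_R high (PFR or concentrated feed) favours S.

20.9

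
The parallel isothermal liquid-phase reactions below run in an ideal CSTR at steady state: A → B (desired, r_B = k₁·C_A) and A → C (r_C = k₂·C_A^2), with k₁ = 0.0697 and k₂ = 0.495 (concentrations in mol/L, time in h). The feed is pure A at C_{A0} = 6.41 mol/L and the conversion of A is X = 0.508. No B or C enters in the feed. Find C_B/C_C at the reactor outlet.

0.0446

Exit C_A = C_{A0}(1−X) = 6.41×0.492 = 3.154 mol/L.
A CSTR operates uniformly at the exit composition, giving r_B = 0.2198 and r_C = 4.923 (each k·C_A^n at C_A = 3.154).
Overall selectivity = C_B/C_C = r_Bτ/(r_Cτ) = r_B/r_C = 0.0446.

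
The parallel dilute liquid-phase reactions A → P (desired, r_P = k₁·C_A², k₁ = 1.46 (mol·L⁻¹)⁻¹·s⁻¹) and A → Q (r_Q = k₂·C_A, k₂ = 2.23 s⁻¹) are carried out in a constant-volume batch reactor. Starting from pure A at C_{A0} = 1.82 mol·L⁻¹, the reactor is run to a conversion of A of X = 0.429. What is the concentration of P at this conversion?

0.375 mol·L⁻¹

C_A = C_{A0}(1−X) = 1.039 mol·L⁻¹.
Along a PFR/batch, dC_Q/dC_A = −r_Q/(r_P+r_Q) = −k₂/(k₂+k₁·C_A).
Integrating from C_{A0} to C_A: C_Q = (2.23/1.46)·ln[(2.23+1.46·1.82)/(2.23+1.46·1.04)] = 1.527·ln(4.887/3.747) = 0.4057 mol·L⁻¹.
Then C_P = (C_{A0}−C_A) − C_Q = 0.7808 − 0.4057 = 0.3751 mol·L⁻¹.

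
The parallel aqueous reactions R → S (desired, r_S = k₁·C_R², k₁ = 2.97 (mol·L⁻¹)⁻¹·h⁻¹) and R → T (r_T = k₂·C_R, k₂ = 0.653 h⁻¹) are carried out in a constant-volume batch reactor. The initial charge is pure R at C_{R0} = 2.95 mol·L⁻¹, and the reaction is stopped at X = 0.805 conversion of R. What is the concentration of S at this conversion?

C_R = C_{R0}(1−X) = 0.5752 mol·L⁻¹.
Along a PFR/batch, dC_T/dC_R = −r_T/(r_S+r_T) = −k₂/(k₂+k₁·C_R).
Integrating from C_{R0} to C_R: C_T = (0.653/2.97)·ln[(0.653+2.97·2.95)/(0.653+2.97·0.575)] = 0.2199·ln(9.415/2.361) = 0.3041 mol·L⁻¹.
Then C_S = (C_{R0}−C_R) − C_T = 2.375 − 0.3041 = 2.071 mol·L⁻¹.

2.07 mol·L⁻¹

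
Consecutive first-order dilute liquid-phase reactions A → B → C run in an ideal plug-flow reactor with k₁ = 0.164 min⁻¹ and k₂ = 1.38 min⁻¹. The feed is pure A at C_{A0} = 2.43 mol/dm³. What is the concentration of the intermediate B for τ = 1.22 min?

The intermediate concentration in a first-order A→B→C sequence is C_B = k₁C_{A0}(e^(−k₁τ) − e^(−k₂τ))/(k₂−k₁).
e^(−k₁τ) = e^(−0.164×1.22) = e^(−0.2001) = 0.8187; e^(−k₂τ) = e^(−1.684) = 0.1857.
C_B = 0.164×2.43/(1.38−0.164) × (0.8187−0.1857) = 0.3277×0.6330 = 0.2074 mol/dm³.

0.207 mol/dm³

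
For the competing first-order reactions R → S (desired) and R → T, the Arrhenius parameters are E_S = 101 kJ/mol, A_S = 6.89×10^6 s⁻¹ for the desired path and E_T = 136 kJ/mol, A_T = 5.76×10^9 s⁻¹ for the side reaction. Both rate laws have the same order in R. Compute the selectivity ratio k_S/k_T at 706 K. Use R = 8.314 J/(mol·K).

0.465

With equal orders, S_{S/T} = k_S/k_T = (A_S/A_T)·exp[(E_T−E_S)/(RT)].
(E_T−E_S)/(RT) = (136−101)×10³/(8.314×706) = 35000/5870 = 5.963.
k_S/k_T = (6.89×10^6/5.76×10^9)·exp(5.963) = 0.001196 × 388.7 = 0.465.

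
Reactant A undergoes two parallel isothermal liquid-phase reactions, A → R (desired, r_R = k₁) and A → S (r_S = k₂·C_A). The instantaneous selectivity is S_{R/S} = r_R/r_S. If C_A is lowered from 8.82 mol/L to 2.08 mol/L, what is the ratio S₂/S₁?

4.24

S_{R/S} = (k₁/k₂)·C_A⁻¹, so S₂/S₁ = (C_{A,2}/C_{A,1})⁻¹.
= 8.82/2.08 = 4.24.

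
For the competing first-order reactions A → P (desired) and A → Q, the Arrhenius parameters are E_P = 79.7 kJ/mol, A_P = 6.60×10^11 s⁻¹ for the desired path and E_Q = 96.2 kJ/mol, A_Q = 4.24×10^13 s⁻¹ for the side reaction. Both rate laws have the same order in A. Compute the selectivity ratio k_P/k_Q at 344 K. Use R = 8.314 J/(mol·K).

4.99

Since both paths have the same order in A, the concentration cancels and S_{P/Q} = k_P/k_Q = (A_P/A_Q)·exp[(E_Q−E_P)/(RT)].
(E_Q−E_P)/(RT) = (96.2−79.7)×10³/(8.314×344) = 16500/2860 = 5.769.
k_P/k_Q = (6.60×10^11/4.24×10^13)·exp(5.769) = 0.01557 × 320.3 = 4.99.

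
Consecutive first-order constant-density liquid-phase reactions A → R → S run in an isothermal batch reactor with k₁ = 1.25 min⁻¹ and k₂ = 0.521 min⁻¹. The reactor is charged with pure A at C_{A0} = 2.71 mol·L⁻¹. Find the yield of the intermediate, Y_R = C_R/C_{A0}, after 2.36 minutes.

0.412

The intermediate concentration in a first-order A→B→C sequence is C_R = k₁C_{A0}(e^(−k₁t) − e^(−k₂t))/(k₂−k₁).
e^(−k₁t) = e^(−1.25×2.36) = e^(−2.950) = 0.05234; e^(−k₂t) = e^(−1.230) = 0.2924.
C_R = 1.25×2.71/(0.521−1.25) × (0.05234−0.2924) = (-4.647)×(-0.2401) = 1.116 mol·L⁻¹.
Y_R = C_R/C_{A0} = 1.116/2.71 = 0.412.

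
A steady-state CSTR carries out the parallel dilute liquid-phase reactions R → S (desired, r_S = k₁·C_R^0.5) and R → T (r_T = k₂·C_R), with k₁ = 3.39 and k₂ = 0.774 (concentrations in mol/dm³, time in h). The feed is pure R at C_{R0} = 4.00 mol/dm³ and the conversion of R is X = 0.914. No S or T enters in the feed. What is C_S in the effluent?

Exit C_R = C_{R0}(1−X) = 4.00×0.0860 = 0.3440 mol/dm³.
A CSTR operates uniformly at the exit composition, giving r_S = 1.988 and r_T = 0.2663 (each k·C_R^n at C_R = 0.3440).
Fraction of consumed R going to S: r_S/(r_S+r_T) = 0.8819.
C_S = 0.8819·C_{R0}·X = 0.8819×4.00×0.914 = 3.22 mol/dm³.

3.22 mol/dm³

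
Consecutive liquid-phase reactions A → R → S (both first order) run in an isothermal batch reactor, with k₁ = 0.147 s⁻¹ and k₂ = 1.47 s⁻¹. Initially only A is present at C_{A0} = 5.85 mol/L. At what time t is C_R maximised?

For first-order series the maximum of C_R occurs at t_opt = ln(k₂/k₁)/(k₂−k₁).
= ln(1.47/0.147)/(1.47−0.147) = ln(10.00)/1.323 = 2.303/1.323 = 1.74 s.

1.74 s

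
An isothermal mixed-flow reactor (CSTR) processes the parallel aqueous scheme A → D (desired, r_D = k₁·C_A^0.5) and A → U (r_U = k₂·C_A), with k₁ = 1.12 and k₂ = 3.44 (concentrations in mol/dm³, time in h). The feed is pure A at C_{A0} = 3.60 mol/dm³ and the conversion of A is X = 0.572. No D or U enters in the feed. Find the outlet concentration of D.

Exit C_A = C_{A0}(1−X) = 3.60×0.428 = 1.541 mol/dm³.
In a CSTR the entire volume is at exit conditions, so r_D = 1.12×1.541^0.5 = 1.390 and r_U = 3.44×1.541 = 5.300.
Fraction of consumed A going to D: r_D/(r_D+r_U) = 0.2078.
C_D = 0.2078·C_{A0}·X = 0.2078×3.60×0.572 = 0.428 mol/dm³.

0.428 mol/dm³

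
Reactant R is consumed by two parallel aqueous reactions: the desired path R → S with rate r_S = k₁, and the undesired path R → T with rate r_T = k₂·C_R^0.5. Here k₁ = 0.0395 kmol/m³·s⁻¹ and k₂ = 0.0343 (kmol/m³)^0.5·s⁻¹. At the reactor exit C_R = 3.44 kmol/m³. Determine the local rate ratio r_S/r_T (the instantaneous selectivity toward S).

S_{S/T} = r_S/r_T = (k₁)/(k₂·C_R^0.5) = (k₁/k₂)·C_R^-0.5.
= (0.0395) / (0.0343×3.440^0.5) = 0.03950/0.06362 = 0.621.

0.621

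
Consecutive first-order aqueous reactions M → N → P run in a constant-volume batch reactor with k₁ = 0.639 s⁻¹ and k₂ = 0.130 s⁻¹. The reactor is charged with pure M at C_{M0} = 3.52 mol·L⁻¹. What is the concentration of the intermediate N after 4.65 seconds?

The intermediate concentration in a first-order A→B→C sequence is C_N = k₁C_{M0}(e^(−k₁t) − e^(−k₂t))/(k₂−k₁).
e^(−k₁t) = e^(−0.639×4.65) = e^(−2.971) = 0.05123; e^(−k₂t) = e^(−0.6045) = 0.5463.
C_N = 0.639×3.52/(0.130−0.639) × (0.05123−0.5463) = (-4.419)×(-0.4951) = 2.188 mol·L⁻¹.

2.19 mol·L⁻¹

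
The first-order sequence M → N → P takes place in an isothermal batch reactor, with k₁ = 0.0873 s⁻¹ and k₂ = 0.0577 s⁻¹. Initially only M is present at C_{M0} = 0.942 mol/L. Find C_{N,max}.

For a first-order series the maximum intermediate yield is C_{N,max}/C_{M0} = (k₁/k₂)^[k₂/(k₂−k₁)].
= (0.0873/0.0577)^(0.0577/(0.0577−0.0873)) = (1.513)^(-1.949) = 0.4461.
C_{N,max} = 0.4461×0.942 = 0.420 mol/L.

0.420 mol/L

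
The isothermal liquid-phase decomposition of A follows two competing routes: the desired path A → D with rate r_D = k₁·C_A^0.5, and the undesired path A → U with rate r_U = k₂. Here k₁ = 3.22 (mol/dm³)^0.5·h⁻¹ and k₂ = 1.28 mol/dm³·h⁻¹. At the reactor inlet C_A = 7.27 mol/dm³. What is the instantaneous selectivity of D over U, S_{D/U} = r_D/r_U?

S_{D/U} = r_D/r_U = (k₁·C_A^0.5)/(k₂) = (k₁/k₂)·C_A^0.5.
= (3.22×7.270^0.5) / (1.28) = 8.682/1.280 = 6.78.

6.78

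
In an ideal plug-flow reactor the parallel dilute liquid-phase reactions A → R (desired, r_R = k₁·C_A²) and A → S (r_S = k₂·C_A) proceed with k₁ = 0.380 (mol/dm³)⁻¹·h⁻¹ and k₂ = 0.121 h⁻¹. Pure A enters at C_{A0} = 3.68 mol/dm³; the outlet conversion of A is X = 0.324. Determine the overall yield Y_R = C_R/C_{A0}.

0.293

C_A = C_{A0}(1−X) = 2.488 mol/dm³.
Along a PFR/batch, dC_S/dC_A = −r_S/(r_R+r_S) = −k₂/(k₂+k₁·C_A).
Integrating from C_{A0} to C_A: C_S = (0.121/0.380)·ln[(0.121+0.380·3.68)/(0.121+0.380·2.49)] = 0.3184·ln(1.519/1.066) = 0.1128 mol/dm³.
Then C_R = (C_{A0}−C_A) − C_S = 1.192 − 0.1128 = 1.080 mol/dm³.
Y_R = C_R/C_{A0} = 1.080/3.68 = 0.293.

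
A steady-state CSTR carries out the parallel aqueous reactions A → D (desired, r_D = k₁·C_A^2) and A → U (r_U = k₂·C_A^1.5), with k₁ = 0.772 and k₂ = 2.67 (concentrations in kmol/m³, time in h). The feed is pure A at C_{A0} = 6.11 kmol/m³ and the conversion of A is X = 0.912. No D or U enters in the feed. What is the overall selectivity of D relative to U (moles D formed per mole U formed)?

0.212

Exit C_A = C_{A0}(1−X) = 6.11×0.0880 = 0.5377 kmol/m³.
Rates in a CSTR are evaluated at the outlet concentration: r_D = 0.772×0.5377^2 = 0.2232, r_U = 2.67×0.5377^1.5 = 1.053.
Overall selectivity = C_D/C_U = r_Dτ/(r_Uτ) = r_D/r_U = 0.212.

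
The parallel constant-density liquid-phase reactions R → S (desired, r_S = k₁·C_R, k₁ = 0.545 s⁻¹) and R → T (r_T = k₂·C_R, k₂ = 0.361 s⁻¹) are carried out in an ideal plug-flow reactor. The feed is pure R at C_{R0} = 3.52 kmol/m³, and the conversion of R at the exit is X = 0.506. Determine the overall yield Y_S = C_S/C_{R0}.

C_R = C_{R0}(1−X) = 1.739 kmol/m³.
Both paths are first order in R, so the instantaneous fraction to S is constant: dC_S/d(−C_R) = k₁/(k₁+k₂) = 0.6015.
C_S = 0.6015·(C_{R0}−C_R) = 0.6015×1.781 = 1.07 kmol/m³.
Y_S = C_S/C_{R0} = 1.071/3.52 = 0.304.

0.304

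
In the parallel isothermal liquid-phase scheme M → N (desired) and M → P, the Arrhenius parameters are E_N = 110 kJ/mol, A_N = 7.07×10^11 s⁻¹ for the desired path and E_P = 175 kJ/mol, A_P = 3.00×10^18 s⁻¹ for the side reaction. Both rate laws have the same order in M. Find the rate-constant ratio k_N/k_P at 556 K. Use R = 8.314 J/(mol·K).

0.301

Since both paths have the same order in M, the concentration cancels and S_{N/P} = k_N/k_P = (A_N/A_P)·exp[(E_P−E_N)/(RT)].
(E_P−E_N)/(RT) = (175−110)×10³/(8.314×556) = 65000/4623 = 14.06.
k_N/k_P = (7.07×10^11/3.00×10^18)·exp(14.06) = 2.357×10^-7 × 1.279×10^6 = 0.301.
Since E_N < E_P, lowering the temperature improves selectivity toward N.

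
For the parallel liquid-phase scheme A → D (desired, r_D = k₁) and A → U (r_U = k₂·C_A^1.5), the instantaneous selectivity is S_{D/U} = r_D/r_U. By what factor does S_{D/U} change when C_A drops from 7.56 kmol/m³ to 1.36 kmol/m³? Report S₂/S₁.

S_{D/U} = (k₁/k₂)·C_A^-1.5, so S₂/S₁ = (C_{A,2}/C_{A,1})^-1.5.
= (1.36/7.56)^(-1.5) = (0.1799)^(-1.5) = 13.1.

13.1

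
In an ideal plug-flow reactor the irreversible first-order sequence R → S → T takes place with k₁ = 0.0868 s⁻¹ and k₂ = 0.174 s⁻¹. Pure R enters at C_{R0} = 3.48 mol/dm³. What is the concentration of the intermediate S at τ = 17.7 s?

The intermediate concentration in a first-order A→B→C sequence is C_S = k₁C_{R0}(e^(−k₁τ) − e^(−k₂τ))/(k₂−k₁).
e^(−k₁τ) = e^(−0.0868×17.7) = e^(−1.536) = 0.2152; e^(−k₂τ) = e^(−3.080) = 0.04597.
C_S = 0.0868×3.48/(0.174−0.0868) × (0.2152−0.04597) = 3.464×0.1692 = 0.5861 mol/dm³.

0.586 mol/dm³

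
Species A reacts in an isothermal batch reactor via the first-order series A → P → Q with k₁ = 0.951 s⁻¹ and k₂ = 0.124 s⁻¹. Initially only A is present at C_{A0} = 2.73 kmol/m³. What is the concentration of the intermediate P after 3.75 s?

The intermediate concentration in a first-order A→B→C sequence is C_P = k₁C_{A0}(e^(−k₁t) − e^(−k₂t))/(k₂−k₁).
e^(−k₁t) = e^(−0.951×3.75) = e^(−3.566) = 0.02826; e^(−k₂t) = e^(−0.4650) = 0.6281.
C_P = 0.951×2.73/(0.124−0.951) × (0.02826−0.6281) = (-3.139)×(-0.5999) = 1.883 kmol/m³.

1.88 kmol/m³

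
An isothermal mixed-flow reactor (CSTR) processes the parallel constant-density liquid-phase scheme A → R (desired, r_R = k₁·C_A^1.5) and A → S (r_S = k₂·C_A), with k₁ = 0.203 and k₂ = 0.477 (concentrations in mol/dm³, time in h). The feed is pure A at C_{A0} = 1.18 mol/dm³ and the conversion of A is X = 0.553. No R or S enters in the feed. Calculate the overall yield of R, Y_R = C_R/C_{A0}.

0.131

Exit C_A = C_{A0}(1−X) = 1.18×0.447 = 0.5275 mol/dm³.
Rates in a CSTR are evaluated at the outlet concentration: r_R = 0.203×0.5275^1.5 = 0.07776, r_S = 0.477×0.5275 = 0.2516.
Fraction of consumed A going to R: r_R/(r_R+r_S) = 0.2361.
C_R = 0.2361·C_{A0}·X = 0.2361×1.18×0.553 = 0.154 mol/dm³; Y_R = C_R/C_{A0} = 0.131.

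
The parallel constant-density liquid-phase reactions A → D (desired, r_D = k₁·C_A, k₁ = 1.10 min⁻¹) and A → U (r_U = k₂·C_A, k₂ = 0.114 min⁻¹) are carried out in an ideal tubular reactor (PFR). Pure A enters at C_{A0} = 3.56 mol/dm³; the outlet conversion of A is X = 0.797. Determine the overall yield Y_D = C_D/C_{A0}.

C_A = C_{A0}(1−X) = 0.7227 mol/dm³.
Both paths are first order in A, so the instantaneous fraction to D is constant: dC_D/d(−C_A) = k₁/(k₁+k₂) = 0.9061.
C_D = 0.9061·(C_{A0}−C_A) = 0.9061×2.837 = 2.57 mol/dm³.
Y_D = C_D/C_{A0} = 2.571/3.56 = 0.722.

0.722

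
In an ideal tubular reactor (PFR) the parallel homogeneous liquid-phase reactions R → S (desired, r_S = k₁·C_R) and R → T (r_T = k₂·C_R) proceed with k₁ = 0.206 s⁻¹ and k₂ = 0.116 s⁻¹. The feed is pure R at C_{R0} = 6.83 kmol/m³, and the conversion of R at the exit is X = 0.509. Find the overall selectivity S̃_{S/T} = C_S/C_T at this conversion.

C_R = C_{R0}(1−X) = 3.354 kmol/m³.
Both paths are first order in R, so the instantaneous fraction to S is constant: dC_S/d(−C_R) = k₁/(k₁+k₂) = 0.6398.
C_S = 0.6398·(C_{R0}−C_R) = 0.6398×3.476 = 2.22 kmol/m³.
C_T = (C_{R0}−C_R)−C_S = 1.252 kmol/m³; S̃_{S/T} = 2.224/1.252 = 1.78.

1.78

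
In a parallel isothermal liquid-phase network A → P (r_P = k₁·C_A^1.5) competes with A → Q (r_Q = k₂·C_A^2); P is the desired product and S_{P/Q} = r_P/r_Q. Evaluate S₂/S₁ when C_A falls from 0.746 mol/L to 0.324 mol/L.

1.52

S_{P/Q} = (k₁/k₂)·C_A^-0.5, so S₂/S₁ = (C_{A,2}/C_{A,1})^-0.5.
= (0.324/0.746)^(-0.5) = (0.4343)^(-0.5) = 1.52.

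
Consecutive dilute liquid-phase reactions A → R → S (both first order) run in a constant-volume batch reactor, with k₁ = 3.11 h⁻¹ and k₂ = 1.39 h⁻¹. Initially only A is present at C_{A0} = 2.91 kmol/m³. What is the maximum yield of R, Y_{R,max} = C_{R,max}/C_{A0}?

0.522

For a first-order series the maximum intermediate yield is C_{R,max}/C_{A0} = (k₁/k₂)^[k₂/(k₂−k₁)].
= (3.11/1.39)^(1.39/(1.39−3.11)) = (2.237)^(-0.8081) = 0.5216.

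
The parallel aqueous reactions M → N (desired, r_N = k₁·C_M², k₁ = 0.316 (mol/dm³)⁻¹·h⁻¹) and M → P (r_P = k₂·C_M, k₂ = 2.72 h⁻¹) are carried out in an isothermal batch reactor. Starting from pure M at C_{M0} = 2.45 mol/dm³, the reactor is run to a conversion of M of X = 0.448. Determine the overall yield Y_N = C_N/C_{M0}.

C_M = C_{M0}(1−X) = 1.352 mol/dm³.
Along a PFR/batch, dC_P/dC_M = −r_P/(r_N+r_P) = −k₂/(k₂+k₁·C_M).
Integrating from C_{M0} to C_M: C_P = (2.72/0.316)·ln[(2.72+0.316·2.45)/(2.72+0.316·1.35)] = 8.608·ln(3.494/3.147) = 0.8998 mol/dm³.
Then C_N = (C_{M0}−C_M) − C_P = 1.098 − 0.8998 = 0.1978 mol/dm³.
Y_N = C_N/C_{M0} = 0.1978/2.45 = 0.0807.

0.0807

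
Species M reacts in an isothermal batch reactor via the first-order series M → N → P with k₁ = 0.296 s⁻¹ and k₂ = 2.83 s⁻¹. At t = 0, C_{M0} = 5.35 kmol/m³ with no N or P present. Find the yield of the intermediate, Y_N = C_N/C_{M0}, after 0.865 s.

0.0803

For first-order series with pure M initially, C_N(t) = k₁C_{M0}/(k₂−k₁)·(e^(−k₁t) − e^(−k₂t)).
e^(−k₁t) = e^(−0.296×0.865) = e^(−0.2560) = 0.7741; e^(−k₂t) = e^(−2.448) = 0.08647.
C_N = 0.296×5.35/(2.83−0.296) × (0.7741−0.08647) = 0.6249×0.6876 = 0.4297 kmol/m³.
Y_N = C_N/C_{M0} = 0.4297/5.35 = 0.0803.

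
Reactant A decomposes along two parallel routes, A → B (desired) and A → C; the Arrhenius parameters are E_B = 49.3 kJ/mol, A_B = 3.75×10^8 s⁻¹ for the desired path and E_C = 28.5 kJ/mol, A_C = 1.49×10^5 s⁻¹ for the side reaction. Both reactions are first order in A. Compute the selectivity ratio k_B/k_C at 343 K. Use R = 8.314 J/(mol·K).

With equal orders, S_{B/C} = k_B/k_C = (A_B/A_C)·exp[(E_C−E_B)/(RT)].
(E_C−E_B)/(RT) = (28.5−49.3)×10³/(8.314×343) = -20800/2852 = -7.294.
k_B/k_C = (3.75×10^8/1.49×10^5)·exp(-7.294) = 2517 × 6.797×10^-4 = 1.71.
Since E_B > E_C, raising the temperature improves selectivity toward B.

1.71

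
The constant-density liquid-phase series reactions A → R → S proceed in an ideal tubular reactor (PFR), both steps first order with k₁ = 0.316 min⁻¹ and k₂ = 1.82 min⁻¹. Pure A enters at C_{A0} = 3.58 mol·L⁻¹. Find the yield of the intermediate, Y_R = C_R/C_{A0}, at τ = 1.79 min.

0.111

Solving the coupled first-order balances gives C_R(τ) = [k₁/(k₂−k₁)]·C_{A0}·(e^(−k₁τ) − e^(−k₂τ)).
e^(−k₁τ) = e^(−0.316×1.79) = e^(−0.5656) = 0.5680; e^(−k₂τ) = e^(−3.258) = 0.03847.
C_R = 0.316×3.58/(1.82−0.316) × (0.5680−0.03847) = 0.7522×0.5295 = 0.3983 mol·L⁻¹.
Y_R = C_R/C_{A0} = 0.3983/3.58 = 0.111.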